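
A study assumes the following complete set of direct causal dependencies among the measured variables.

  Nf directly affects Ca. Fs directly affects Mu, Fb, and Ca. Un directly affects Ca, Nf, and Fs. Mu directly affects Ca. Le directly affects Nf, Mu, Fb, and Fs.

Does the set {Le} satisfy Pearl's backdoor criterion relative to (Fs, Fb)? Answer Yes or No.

Backdoor paths from Fs to Fb (paths whose first edge points into Fs):
  P1: Fs <- Le -> Fb
  P2: Fs <- Un -> Nf <- Le -> Fb
  P3: Fs <- Un -> Nf -> Ca <- Mu <- Le -> Fb
  P4: Fs <- Un -> Ca <- Nf <- Le -> Fb
  P5: Fs <- Un -> Ca <- Mu <- Le -> Fb
Condition 1 (no descendant of Fs in the set): holds — descendants of Fs are {Ca, Fb, Mu}; none are in {Le}.
Condition 2 (every backdoor path blocked by {Le}):
  P1: blocked at fork node Le ∈ conditioning set.
  P2: blocked at collider Nf (neither it nor any descendant is in the conditioning set).
  P3: blocked at collider Ca (neither it nor any descendant is in the conditioning set).
  P4: blocked at collider Ca (neither it nor any descendant is in the conditioning set).
  P5: blocked at collider Ca (neither it nor any descendant is in the conditioning set).
{Le} satisfies the backdoor criterion.

Yes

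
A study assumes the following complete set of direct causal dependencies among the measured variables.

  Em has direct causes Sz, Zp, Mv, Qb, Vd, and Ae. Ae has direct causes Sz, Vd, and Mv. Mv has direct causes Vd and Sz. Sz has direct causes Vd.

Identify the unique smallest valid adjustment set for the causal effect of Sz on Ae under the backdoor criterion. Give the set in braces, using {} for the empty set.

Variables eligible for adjustment (non-descendants of Sz, excluding Sz and Ae): {Qb, Vd, Zp}.
Backdoor paths from Sz to Ae:
  P1: Sz <- Vd -> Mv -> Ae
  P2: Sz <- Vd -> Mv -> Em <- Ae
  P3: Sz <- Vd -> Ae
  P4: Sz <- Vd -> Em <- Mv -> Ae
  P5: Sz <- Vd -> Em <- Ae
The empty set is not sufficient: P1 (Sz <- Vd -> Mv -> Ae) has no collider blocking it and no conditioned non-collider, so it is open.
Try {Vd}:
  P1: blocked at fork node Vd ∈ conditioning set.
  P2: blocked at fork node Vd ∈ conditioning set.
  P3: blocked at fork node Vd ∈ conditioning set.
  P4: blocked at fork node Vd ∈ conditioning set.
  P5: blocked at fork node Vd ∈ conditioning set.
{Vd} contains no descendant of Sz and blocks every backdoor path.
No other singleton works — e.g. {Zp} leaves P1 open — so {Vd} is the unique smallest valid adjustment set.

{Vd}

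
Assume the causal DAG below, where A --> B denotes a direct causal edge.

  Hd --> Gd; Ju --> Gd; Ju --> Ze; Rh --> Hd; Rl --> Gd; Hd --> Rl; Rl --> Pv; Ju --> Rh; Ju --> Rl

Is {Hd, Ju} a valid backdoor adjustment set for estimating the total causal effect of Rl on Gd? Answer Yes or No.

Yes

Backdoor paths from Rl to Gd (paths whose first edge points into Rl):
  P1: Rl <- Ju -> Rh -> Hd -> Gd
  P2: Rl <- Ju -> Gd
  P3: Rl <- Hd <- Rh <- Ju -> Gd
  P4: Rl <- Hd -> Gd
Condition 1 (no descendant of Rl in the set): holds — descendants of Rl are {Gd, Pv}; none are in {Hd, Ju}.
Condition 2 (every backdoor path blocked by {Hd, Ju}):
  P1: blocked at fork node Ju ∈ conditioning set.
  P2: blocked at fork node Ju ∈ conditioning set.
  P3: blocked at chain node Hd ∈ conditioning set.
  P4: blocked at fork node Hd ∈ conditioning set.
{Hd, Ju} satisfies the backdoor criterion.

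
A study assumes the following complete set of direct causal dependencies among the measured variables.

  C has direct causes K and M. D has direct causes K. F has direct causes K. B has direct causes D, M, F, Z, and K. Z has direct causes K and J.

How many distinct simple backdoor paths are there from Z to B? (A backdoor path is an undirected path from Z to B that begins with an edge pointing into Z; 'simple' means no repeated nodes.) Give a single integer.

A backdoor path from Z to B is any simple undirected path whose first edge points into Z (i.e. leaves Z via a parent).
Parents of Z: {J, K}.
Enumerating:
  P1: Z <- K -> D -> B
  P2: Z <- K -> F -> B
  P3: Z <- K -> C <- M -> B
  P4: Z <- K -> B
That exhausts the simple backdoor paths. Count: 4.

4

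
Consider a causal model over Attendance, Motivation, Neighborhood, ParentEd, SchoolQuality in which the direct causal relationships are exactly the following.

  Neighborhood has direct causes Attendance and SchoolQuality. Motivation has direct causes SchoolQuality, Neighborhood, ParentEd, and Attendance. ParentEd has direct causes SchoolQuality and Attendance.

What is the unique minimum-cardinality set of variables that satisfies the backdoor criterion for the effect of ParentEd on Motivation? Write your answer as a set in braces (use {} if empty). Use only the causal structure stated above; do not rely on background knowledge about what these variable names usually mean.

{Attendance, SchoolQuality}

Variables eligible for adjustment (non-descendants of ParentEd, excluding ParentEd and Motivation): {Attendance, Neighborhood, SchoolQuality}.
Backdoor paths from ParentEd to Motivation:
  P1: ParentEd <- SchoolQuality -> Neighborhood <- Attendance -> Motivation
  P2: ParentEd <- SchoolQuality -> Neighborhood -> Motivation
  P3: ParentEd <- SchoolQuality -> Motivation
  P4: ParentEd <- Attendance -> Neighborhood <- SchoolQuality -> Motivation
  P5: ParentEd <- Attendance -> Neighborhood -> Motivation
  P6: ParentEd <- Attendance -> Motivation
The empty set is not sufficient: P2 (ParentEd <- SchoolQuality -> Neighborhood -> Motivation) has no collider blocking it and no conditioned non-collider, so it is open.
Try {Attendance, SchoolQuality}:
  P1: blocked at fork node SchoolQuality ∈ conditioning set.
  P2: blocked at fork node SchoolQuality ∈ conditioning set.
  P3: blocked at fork node SchoolQuality ∈ conditioning set.
  P4: blocked at fork node Attendance ∈ conditioning set.
  P5: blocked at fork node Attendance ∈ conditioning set.
  P6: blocked at fork node Attendance ∈ conditioning set.
{Attendance, SchoolQuality} contains no descendant of ParentEd and blocks every backdoor path.
Every element of {Attendance, SchoolQuality} is needed (dropping Attendance leaves P5 open; dropping SchoolQuality leaves P2 open), so no proper subset is valid.
Among all size-2 subsets of the eligible variables, only {Attendance, SchoolQuality} blocks every backdoor path, so it is the unique smallest valid adjustment set.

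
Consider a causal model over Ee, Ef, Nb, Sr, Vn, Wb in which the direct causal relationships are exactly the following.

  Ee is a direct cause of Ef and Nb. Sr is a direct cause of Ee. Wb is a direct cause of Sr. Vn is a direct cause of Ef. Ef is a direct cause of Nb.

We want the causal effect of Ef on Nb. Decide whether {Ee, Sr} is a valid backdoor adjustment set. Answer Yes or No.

Yes

Backdoor paths from Ef to Nb (paths whose first edge points into Ef):
  P1: Ef <- Ee -> Nb
Condition 1 (no descendant of Ef in the set): holds — descendants of Ef are {Nb}; none are in {Ee, Sr}.
Condition 2 (every backdoor path blocked by {Ee, Sr}):
  P1: blocked at fork node Ee ∈ conditioning set.
{Ee, Sr} satisfies the backdoor criterion.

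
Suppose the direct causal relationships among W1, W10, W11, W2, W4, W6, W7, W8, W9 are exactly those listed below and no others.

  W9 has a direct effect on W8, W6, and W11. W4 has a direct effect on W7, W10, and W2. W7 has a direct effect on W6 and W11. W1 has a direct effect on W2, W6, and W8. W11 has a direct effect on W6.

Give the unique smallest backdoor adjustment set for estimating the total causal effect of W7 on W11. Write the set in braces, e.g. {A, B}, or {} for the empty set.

{}

Variables eligible for adjustment (non-descendants of W7, excluding W7 and W11): {W1, W10, W2, W4, W8, W9}.
Backdoor paths from W7 to W11:
  P1: W7 <- W4 -> W2 <- W1 -> W6 <- W9 -> W11
  P2: W7 <- W4 -> W2 <- W1 -> W6 <- W11
  P3: W7 <- W4 -> W2 <- W1 -> W8 <- W9 -> W11
  P4: W7 <- W4 -> W2 <- W1 -> W8 <- W9 -> W6 <- W11
Each backdoor path contains an unconditioned collider, so every path is already blocked with the empty conditioning set:
  P1: blocked at collider W2 (neither it nor any descendant is in the conditioning set).
  P2: blocked at collider W2 (neither it nor any descendant is in the conditioning set).
  P3: blocked at collider W2 (neither it nor any descendant is in the conditioning set).
  P4: blocked at collider W2 (neither it nor any descendant is in the conditioning set).
The empty set is therefore the unique smallest valid set.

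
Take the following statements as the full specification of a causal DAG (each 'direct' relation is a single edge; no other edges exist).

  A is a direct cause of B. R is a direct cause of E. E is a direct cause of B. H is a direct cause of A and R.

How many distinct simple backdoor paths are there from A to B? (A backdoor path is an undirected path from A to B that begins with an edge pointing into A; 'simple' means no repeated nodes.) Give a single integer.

A backdoor path from A to B is any simple undirected path whose first edge points into A (i.e. leaves A via a parent).
Parents of A: {H}.
Enumerating:
  P1: A <- H -> R -> E -> B
That exhausts the simple backdoor paths. Count: 1.

1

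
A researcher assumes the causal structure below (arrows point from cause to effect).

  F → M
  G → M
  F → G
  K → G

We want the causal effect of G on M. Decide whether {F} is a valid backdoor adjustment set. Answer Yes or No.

Backdoor paths from G to M (paths whose first edge points into G):
  P1: G <- F -> M
Condition 1 (no descendant of G in the set): holds — descendants of G are {M}; none are in {F}.
Condition 2 (every backdoor path blocked by {F}):
  P1: blocked at fork node F ∈ conditioning set.
{F} satisfies the backdoor criterion.

Yes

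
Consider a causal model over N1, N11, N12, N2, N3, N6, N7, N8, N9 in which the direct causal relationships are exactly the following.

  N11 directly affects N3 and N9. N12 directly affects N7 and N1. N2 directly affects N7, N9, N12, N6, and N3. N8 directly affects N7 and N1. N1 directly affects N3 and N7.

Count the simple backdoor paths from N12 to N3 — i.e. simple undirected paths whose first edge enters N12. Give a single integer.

4

A backdoor path from N12 to N3 is any simple undirected path whose first edge points into N12 (i.e. leaves N12 via a parent).
Parents of N12: {N2}.
Enumerating:
  P1: N12 <- N2 -> N9 <- N11 -> N3
  P2: N12 <- N2 -> N7 <- N8 -> N1 -> N3
  P3: N12 <- N2 -> N7 <- N1 -> N3
  P4: N12 <- N2 -> N3
That exhausts the simple backdoor paths. Count: 4.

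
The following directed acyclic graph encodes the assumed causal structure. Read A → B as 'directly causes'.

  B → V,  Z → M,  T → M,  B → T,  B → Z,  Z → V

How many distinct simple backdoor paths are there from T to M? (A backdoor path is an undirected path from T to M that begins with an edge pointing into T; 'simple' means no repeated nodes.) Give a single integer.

2

A backdoor path from T to M is any simple undirected path whose first edge points into T (i.e. leaves T via a parent).
Parents of T: {B}.
Enumerating:
  P1: T <- B -> Z -> M
  P2: T <- B -> V <- Z -> M
That exhausts the simple backdoor paths. Count: 2.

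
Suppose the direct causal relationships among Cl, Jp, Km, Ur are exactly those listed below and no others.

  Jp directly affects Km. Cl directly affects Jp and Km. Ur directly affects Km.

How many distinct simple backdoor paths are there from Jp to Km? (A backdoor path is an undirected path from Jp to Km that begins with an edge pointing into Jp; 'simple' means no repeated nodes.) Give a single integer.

1

A backdoor path from Jp to Km is any simple undirected path whose first edge points into Jp (i.e. leaves Jp via a parent).
Parents of Jp: {Cl}.
Enumerating:
  P1: Jp <- Cl -> Km
That exhausts the simple backdoor paths. Count: 1.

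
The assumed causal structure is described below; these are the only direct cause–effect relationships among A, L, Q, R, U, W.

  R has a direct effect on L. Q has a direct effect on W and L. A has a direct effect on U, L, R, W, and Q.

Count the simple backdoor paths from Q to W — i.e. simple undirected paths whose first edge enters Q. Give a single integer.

1

A backdoor path from Q to W is any simple undirected path whose first edge points into Q (i.e. leaves Q via a parent).
Parents of Q: {A}.
Enumerating:
  P1: Q <- A -> W
That exhausts the simple backdoor paths. Count: 1.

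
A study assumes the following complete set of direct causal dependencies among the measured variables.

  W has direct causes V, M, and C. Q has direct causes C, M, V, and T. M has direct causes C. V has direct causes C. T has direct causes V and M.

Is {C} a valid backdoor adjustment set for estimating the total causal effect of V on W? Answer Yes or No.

Backdoor paths from V to W (paths whose first edge points into V):
  P1: V <- C -> M -> W
  P2: V <- C -> Q <- M -> W
  P3: V <- C -> Q <- T <- M -> W
  P4: V <- C -> W
Condition 1 (no descendant of V in the set): holds — descendants of V are {Q, T, W}; none are in {C}.
Condition 2 (every backdoor path blocked by {C}):
  P1: blocked at fork node C ∈ conditioning set.
  P2: blocked at fork node C ∈ conditioning set.
  P3: blocked at fork node C ∈ conditioning set.
  P4: blocked at fork node C ∈ conditioning set.
{C} satisfies the backdoor criterion.

Yes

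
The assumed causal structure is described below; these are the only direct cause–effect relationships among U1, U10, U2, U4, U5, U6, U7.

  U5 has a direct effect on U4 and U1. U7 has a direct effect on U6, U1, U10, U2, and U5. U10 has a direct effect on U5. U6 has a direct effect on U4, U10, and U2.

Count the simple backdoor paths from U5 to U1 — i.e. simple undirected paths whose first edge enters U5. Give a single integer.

A backdoor path from U5 to U1 is any simple undirected path whose first edge points into U5 (i.e. leaves U5 via a parent).
Parents of U5: {U10, U7}.
Enumerating:
  P1: U5 <- U7 -> U1
  P2: U5 <- U10 <- U7 -> U1
  P3: U5 <- U10 <- U6 <- U7 -> U1
  P4: U5 <- U10 <- U6 -> U2 <- U7 -> U1
That exhausts the simple backdoor paths. Count: 4.

4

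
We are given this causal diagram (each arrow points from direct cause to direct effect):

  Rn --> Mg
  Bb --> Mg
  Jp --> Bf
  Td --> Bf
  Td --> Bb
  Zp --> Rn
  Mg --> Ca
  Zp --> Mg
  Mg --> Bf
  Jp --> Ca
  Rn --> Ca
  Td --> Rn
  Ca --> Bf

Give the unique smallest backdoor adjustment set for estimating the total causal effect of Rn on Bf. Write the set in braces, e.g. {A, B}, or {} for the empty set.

Variables eligible for adjustment (non-descendants of Rn, excluding Rn and Bf): {Bb, Jp, Td, Zp}.
Backdoor paths from Rn to Bf:
  P1: Rn <- Td -> Bb -> Mg -> Ca <- Jp -> Bf
  P2: Rn <- Td -> Bb -> Mg -> Ca -> Bf
  P3: Rn <- Td -> Bb -> Mg -> Bf
  P4: Rn <- Td -> Bf
  P5: Rn <- Zp -> Mg <- Bb <- Td -> Bf
  P6: Rn <- Zp -> Mg -> Ca <- Jp -> Bf
  P7: Rn <- Zp -> Mg -> Ca -> Bf
  P8: Rn <- Zp -> Mg -> Bf
The empty set is not sufficient: P2 (Rn <- Td -> Bb -> Mg -> Ca -> Bf) has no collider blocking it and no conditioned non-collider, so it is open.
Try {Td, Zp}:
  P1: blocked at fork node Td ∈ conditioning set.
  P2: blocked at fork node Td ∈ conditioning set.
  P3: blocked at fork node Td ∈ conditioning set.
  P4: blocked at fork node Td ∈ conditioning set.
  P5: blocked at fork node Zp ∈ conditioning set.
  P6: blocked at fork node Zp ∈ conditioning set.
  P7: blocked at fork node Zp ∈ conditioning set.
  P8: blocked at fork node Zp ∈ conditioning set.
{Td, Zp} contains no descendant of Rn and blocks every backdoor path.
Every element of {Td, Zp} is needed (dropping Td leaves P2 open; dropping Zp leaves P7 open), so no proper subset is valid.
Among all size-2 subsets of the eligible variables, only {Td, Zp} blocks every backdoor path, so it is the unique smallest valid adjustment set.

{Td, Zp}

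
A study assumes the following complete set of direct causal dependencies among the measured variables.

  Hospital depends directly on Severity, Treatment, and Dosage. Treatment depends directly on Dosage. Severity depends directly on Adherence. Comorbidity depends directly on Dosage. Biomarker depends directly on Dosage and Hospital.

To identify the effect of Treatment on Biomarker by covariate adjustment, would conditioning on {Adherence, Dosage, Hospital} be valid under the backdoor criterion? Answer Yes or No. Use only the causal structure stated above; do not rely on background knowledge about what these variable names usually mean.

No

Backdoor paths from Treatment to Biomarker (paths whose first edge points into Treatment):
  P1: Treatment <- Dosage -> Hospital -> Biomarker
  P2: Treatment <- Dosage -> Biomarker
Condition 1 (no descendant of Treatment in the set): FAILS — Hospital is a descendant of Treatment.
Condition 2 (every backdoor path blocked by {Adherence, Dosage, Hospital}):
  P1: blocked at fork node Dosage ∈ conditioning set.
  P2: blocked at fork node Dosage ∈ conditioning set.
{Adherence, Dosage, Hospital} does not satisfy the backdoor criterion.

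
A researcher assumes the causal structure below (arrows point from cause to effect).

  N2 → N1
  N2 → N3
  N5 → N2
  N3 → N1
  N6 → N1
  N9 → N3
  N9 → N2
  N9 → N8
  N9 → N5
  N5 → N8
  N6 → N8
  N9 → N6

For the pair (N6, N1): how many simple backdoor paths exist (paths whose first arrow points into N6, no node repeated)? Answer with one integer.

A backdoor path from N6 to N1 is any simple undirected path whose first edge points into N6 (i.e. leaves N6 via a parent).
Parents of N6: {N9}.
Enumerating:
  P1: N6 <- N9 -> N5 -> N2 -> N3 -> N1
  P2: N6 <- N9 -> N5 -> N2 -> N1
  P3: N6 <- N9 -> N2 -> N3 -> N1
  P4: N6 <- N9 -> N2 -> N1
  P5: N6 <- N9 -> N3 <- N2 -> N1
  P6: N6 <- N9 -> N3 -> N1
  P7: N6 <- N9 -> N8 <- N5 -> N2 -> N3 -> N1
  P8: N6 <- N9 -> N8 <- N5 -> N2 -> N1
That exhausts the simple backdoor paths. Count: 8.

8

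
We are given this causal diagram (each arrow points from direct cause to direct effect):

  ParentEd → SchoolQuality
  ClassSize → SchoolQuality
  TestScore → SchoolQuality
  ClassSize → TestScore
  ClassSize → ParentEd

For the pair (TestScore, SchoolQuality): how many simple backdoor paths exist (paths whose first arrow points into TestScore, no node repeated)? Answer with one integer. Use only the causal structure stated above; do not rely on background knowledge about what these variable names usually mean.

A backdoor path from TestScore to SchoolQuality is any simple undirected path whose first edge points into TestScore (i.e. leaves TestScore via a parent).
Parents of TestScore: {ClassSize}.
Enumerating:
  P1: TestScore <- ClassSize -> ParentEd -> SchoolQuality
  P2: TestScore <- ClassSize -> SchoolQuality
That exhausts the simple backdoor paths. Count: 2.

2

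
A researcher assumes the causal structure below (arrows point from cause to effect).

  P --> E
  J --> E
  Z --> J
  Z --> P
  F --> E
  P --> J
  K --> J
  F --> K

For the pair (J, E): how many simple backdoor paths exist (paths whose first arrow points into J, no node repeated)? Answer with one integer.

A backdoor path from J to E is any simple undirected path whose first edge points into J (i.e. leaves J via a parent).
Parents of J: {K, P, Z}.
Enumerating:
  P1: J <- Z -> P -> E
  P2: J <- P -> E
  P3: J <- K <- F -> E
That exhausts the simple backdoor paths. Count: 3.

3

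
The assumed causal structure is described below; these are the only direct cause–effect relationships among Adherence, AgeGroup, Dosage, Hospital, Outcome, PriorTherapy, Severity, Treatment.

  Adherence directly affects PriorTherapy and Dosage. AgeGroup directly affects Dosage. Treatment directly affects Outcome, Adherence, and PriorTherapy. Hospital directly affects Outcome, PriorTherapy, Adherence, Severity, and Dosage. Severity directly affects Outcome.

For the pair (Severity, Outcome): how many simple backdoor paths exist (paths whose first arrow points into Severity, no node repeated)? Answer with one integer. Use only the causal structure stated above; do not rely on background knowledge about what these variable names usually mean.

A backdoor path from Severity to Outcome is any simple undirected path whose first edge points into Severity (i.e. leaves Severity via a parent).
Parents of Severity: {Hospital}.
Enumerating:
  P1: Severity <- Hospital -> Adherence <- Treatment -> Outcome
  P2: Severity <- Hospital -> Adherence -> PriorTherapy <- Treatment -> Outcome
  P3: Severity <- Hospital -> PriorTherapy <- Treatment -> Outcome
  P4: Severity <- Hospital -> PriorTherapy <- Adherence <- Treatment -> Outcome
  P5: Severity <- Hospital -> Outcome
  P6: Severity <- Hospital -> Dosage <- Adherence <- Treatment -> Outcome
  P7: Severity <- Hospital -> Dosage <- Adherence -> PriorTherapy <- Treatment -> Outcome
That exhausts the simple backdoor paths. Count: 7.

7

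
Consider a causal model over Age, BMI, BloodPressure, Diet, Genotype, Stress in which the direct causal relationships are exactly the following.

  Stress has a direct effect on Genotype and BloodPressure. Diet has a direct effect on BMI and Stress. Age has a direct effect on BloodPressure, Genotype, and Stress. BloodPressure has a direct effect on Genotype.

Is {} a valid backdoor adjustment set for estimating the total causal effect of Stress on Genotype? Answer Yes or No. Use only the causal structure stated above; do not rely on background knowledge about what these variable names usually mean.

Backdoor paths from Stress to Genotype (paths whose first edge points into Stress):
  P1: Stress <- Age -> BloodPressure -> Genotype
  P2: Stress <- Age -> Genotype
Condition 1 (no descendant of Stress in the set): holds — descendants of Stress are {BloodPressure, Genotype}; none are in {}.
Condition 2 (every backdoor path blocked by {}):
  P1: open — no interior node is in the conditioning set.
  P2: open — no interior node is in the conditioning set.
{} does not satisfy the backdoor criterion.

No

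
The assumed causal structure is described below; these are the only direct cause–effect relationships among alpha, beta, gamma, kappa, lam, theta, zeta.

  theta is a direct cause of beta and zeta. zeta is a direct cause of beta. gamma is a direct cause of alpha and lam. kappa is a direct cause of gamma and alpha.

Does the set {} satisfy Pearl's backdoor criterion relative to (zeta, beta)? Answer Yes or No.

Backdoor paths from zeta to beta (paths whose first edge points into zeta):
  P1: zeta <- theta -> beta
Condition 1 (no descendant of zeta in the set): holds — descendants of zeta are {beta}; none are in {}.
Condition 2 (every backdoor path blocked by {}):
  P1: open — no interior node is in the conditioning set.
{} does not satisfy the backdoor criterion.

No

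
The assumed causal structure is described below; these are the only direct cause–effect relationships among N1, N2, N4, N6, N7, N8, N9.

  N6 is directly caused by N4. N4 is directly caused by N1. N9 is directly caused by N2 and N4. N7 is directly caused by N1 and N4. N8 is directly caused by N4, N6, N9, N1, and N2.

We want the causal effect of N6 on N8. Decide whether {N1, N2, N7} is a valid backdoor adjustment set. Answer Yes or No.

Backdoor paths from N6 to N8 (paths whose first edge points into N6):
  P1: N6 <- N4 <- N1 -> N8
  P2: N6 <- N4 -> N9 <- N2 -> N8
  P3: N6 <- N4 -> N9 -> N8
  P4: N6 <- N4 -> N7 <- N1 -> N8
  P5: N6 <- N4 -> N8
Condition 1 (no descendant of N6 in the set): holds — descendants of N6 are {N8}; none are in {N1, N2, N7}.
Condition 2 (every backdoor path blocked by {N1, N2, N7}):
  P1: blocked at fork node N1 ∈ conditioning set.
  P2: blocked at collider N9 (neither it nor any descendant is in the conditioning set).
  P3: open — no interior node is in the conditioning set.
  P4: blocked at fork node N1 ∈ conditioning set.
  P5: open — no interior node is in the conditioning set.
{N1, N2, N7} does not satisfy the backdoor criterion.

No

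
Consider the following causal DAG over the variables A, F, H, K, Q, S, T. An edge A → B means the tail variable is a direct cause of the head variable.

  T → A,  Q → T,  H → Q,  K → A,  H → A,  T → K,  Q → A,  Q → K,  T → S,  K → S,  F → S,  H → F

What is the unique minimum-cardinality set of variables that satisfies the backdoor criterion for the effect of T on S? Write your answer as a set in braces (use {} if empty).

{Q}

Variables eligible for adjustment (non-descendants of T, excluding T and S): {F, H, Q}.
Backdoor paths from T to S:
  P1: T <- Q <- H -> F -> S
  P2: T <- Q <- H -> A <- K -> S
  P3: T <- Q -> K -> A <- H -> F -> S
  P4: T <- Q -> K -> S
  P5: T <- Q -> A <- H -> F -> S
  P6: T <- Q -> A <- K -> S
The empty set is not sufficient: P1 (T <- Q <- H -> F -> S) has no collider blocking it and no conditioned non-collider, so it is open.
Try {Q}:
  P1: blocked at chain node Q ∈ conditioning set.
  P2: blocked at chain node Q ∈ conditioning set.
  P3: blocked at fork node Q ∈ conditioning set.
  P4: blocked at fork node Q ∈ conditioning set.
  P5: blocked at fork node Q ∈ conditioning set.
  P6: blocked at fork node Q ∈ conditioning set.
{Q} contains no descendant of T and blocks every backdoor path.
No other singleton works — e.g. {H} leaves P4 open — so {Q} is the unique smallest valid adjustment set.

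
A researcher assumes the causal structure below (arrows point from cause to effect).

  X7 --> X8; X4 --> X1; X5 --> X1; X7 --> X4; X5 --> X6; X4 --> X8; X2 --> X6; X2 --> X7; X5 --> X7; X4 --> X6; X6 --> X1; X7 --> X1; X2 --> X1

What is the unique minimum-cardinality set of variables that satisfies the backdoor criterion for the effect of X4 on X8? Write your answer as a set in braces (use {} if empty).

{X7}

Variables eligible for adjustment (non-descendants of X4, excluding X4 and X8): {X2, X5, X7}.
Backdoor paths from X4 to X8:
  P1: X4 <- X7 -> X8
The empty set is not sufficient: P1 (X4 <- X7 -> X8) has no collider blocking it and no conditioned non-collider, so it is open.
Try {X7}:
  P1: blocked at fork node X7 ∈ conditioning set.
{X7} contains no descendant of X4 and blocks every backdoor path.
No other singleton works — e.g. {X2} leaves P1 open — so {X7} is the unique smallest valid adjustment set.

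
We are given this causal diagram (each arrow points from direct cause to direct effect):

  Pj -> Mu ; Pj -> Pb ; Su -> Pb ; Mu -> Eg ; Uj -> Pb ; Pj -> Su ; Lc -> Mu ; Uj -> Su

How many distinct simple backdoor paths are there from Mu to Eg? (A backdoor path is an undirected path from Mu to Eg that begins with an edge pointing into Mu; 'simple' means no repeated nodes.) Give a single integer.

0

A backdoor path from Mu to Eg is any simple undirected path whose first edge points into Mu (i.e. leaves Mu via a parent).
Parents of Mu: {Lc, Pj}.
No simple path from any parent of Mu reaches Eg without revisiting Mu, so there are no backdoor paths.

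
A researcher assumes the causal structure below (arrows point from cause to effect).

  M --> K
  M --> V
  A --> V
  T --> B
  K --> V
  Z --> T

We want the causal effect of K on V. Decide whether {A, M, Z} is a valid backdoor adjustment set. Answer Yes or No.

Yes

Backdoor paths from K to V (paths whose first edge points into K):
  P1: K <- M -> V
Condition 1 (no descendant of K in the set): holds — descendants of K are {V}; none are in {A, M, Z}.
Condition 2 (every backdoor path blocked by {A, M, Z}):
  P1: blocked at fork node M ∈ conditioning set.
{A, M, Z} satisfies the backdoor criterion.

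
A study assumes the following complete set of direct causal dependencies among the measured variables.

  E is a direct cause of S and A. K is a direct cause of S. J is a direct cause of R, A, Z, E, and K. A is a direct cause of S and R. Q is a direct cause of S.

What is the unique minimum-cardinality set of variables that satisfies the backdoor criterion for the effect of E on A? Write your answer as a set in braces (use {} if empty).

Variables eligible for adjustment (non-descendants of E, excluding E and A): {J, K, Q, Z}.
Backdoor paths from E to A:
  P1: E <- J -> K -> S <- A
  P2: E <- J -> A
  P3: E <- J -> R <- A
The empty set is not sufficient: P2 (E <- J -> A) has no collider blocking it and no conditioned non-collider, so it is open.
Try {J}:
  P1: blocked at fork node J ∈ conditioning set.
  P2: blocked at fork node J ∈ conditioning set.
  P3: blocked at fork node J ∈ conditioning set.
{J} contains no descendant of E and blocks every backdoor path.
No other singleton works — e.g. {K} leaves P2 open — so {J} is the unique smallest valid adjustment set.

{J}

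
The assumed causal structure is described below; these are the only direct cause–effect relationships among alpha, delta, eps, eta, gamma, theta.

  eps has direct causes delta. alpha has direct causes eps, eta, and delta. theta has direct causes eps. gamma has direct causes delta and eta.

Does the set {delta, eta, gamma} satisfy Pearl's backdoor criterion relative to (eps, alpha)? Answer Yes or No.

Yes

Backdoor paths from eps to alpha (paths whose first edge points into eps):
  P1: eps <- delta -> gamma <- eta -> alpha
  P2: eps <- delta -> alpha
Condition 1 (no descendant of eps in the set): holds — descendants of eps are {alpha, theta}; none are in {delta, eta, gamma}.
Condition 2 (every backdoor path blocked by {delta, eta, gamma}):
  P1: blocked at fork node delta ∈ conditioning set.
  P2: blocked at fork node delta ∈ conditioning set.
{delta, eta, gamma} satisfies the backdoor criterion.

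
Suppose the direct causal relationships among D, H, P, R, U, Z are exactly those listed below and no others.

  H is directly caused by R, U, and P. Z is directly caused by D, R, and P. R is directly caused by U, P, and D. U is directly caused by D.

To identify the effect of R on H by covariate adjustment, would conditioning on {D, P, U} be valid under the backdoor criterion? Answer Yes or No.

Backdoor paths from R to H (paths whose first edge points into R):
  P1: R <- P -> Z <- D -> U -> H
  P2: R <- P -> H
  P3: R <- D -> U -> H
  P4: R <- D -> Z <- P -> H
  P5: R <- U <- D -> Z <- P -> H
  P6: R <- U -> H
Condition 1 (no descendant of R in the set): holds — descendants of R are {H, Z}; none are in {D, P, U}.
Condition 2 (every backdoor path blocked by {D, P, U}):
  P1: blocked at fork node P ∈ conditioning set.
  P2: blocked at fork node P ∈ conditioning set.
  P3: blocked at fork node D ∈ conditioning set.
  P4: blocked at fork node D ∈ conditioning set.
  P5: blocked at chain node U ∈ conditioning set.
  P6: blocked at fork node U ∈ conditioning set.
{D, P, U} satisfies the backdoor criterion.

Yes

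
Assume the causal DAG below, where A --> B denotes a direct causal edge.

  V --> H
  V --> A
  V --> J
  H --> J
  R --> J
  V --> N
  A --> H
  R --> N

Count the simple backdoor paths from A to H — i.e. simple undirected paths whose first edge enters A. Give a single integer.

A backdoor path from A to H is any simple undirected path whose first edge points into A (i.e. leaves A via a parent).
Parents of A: {V}.
Enumerating:
  P1: A <- V -> H
  P2: A <- V -> J <- H
  P3: A <- V -> N <- R -> J <- H
That exhausts the simple backdoor paths. Count: 3.

3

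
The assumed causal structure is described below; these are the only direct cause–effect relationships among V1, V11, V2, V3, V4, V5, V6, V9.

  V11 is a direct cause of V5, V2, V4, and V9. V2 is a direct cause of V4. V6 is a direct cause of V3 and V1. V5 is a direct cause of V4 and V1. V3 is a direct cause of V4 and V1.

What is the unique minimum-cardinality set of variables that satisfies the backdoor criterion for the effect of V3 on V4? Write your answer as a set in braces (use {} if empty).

{}

Variables eligible for adjustment (non-descendants of V3, excluding V3 and V4): {V11, V2, V5, V6, V9}.
Backdoor paths from V3 to V4:
  P1: V3 <- V6 -> V1 <- V5 <- V11 -> V2 -> V4
  P2: V3 <- V6 -> V1 <- V5 <- V11 -> V4
  P3: V3 <- V6 -> V1 <- V5 -> V4
Each backdoor path contains an unconditioned collider, so every path is already blocked with the empty conditioning set:
  P1: blocked at collider V1 (neither it nor any descendant is in the conditioning set).
  P2: blocked at collider V1 (neither it nor any descendant is in the conditioning set).
  P3: blocked at collider V1 (neither it nor any descendant is in the conditioning set).
The empty set is therefore the unique smallest valid set.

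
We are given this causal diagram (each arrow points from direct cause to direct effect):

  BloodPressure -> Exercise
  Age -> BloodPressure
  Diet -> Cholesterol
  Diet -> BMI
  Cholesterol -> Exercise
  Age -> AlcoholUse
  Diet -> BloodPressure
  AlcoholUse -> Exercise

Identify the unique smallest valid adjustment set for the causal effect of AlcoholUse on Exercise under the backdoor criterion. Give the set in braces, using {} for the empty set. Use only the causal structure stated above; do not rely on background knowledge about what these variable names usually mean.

Variables eligible for adjustment (non-descendants of AlcoholUse, excluding AlcoholUse and Exercise): {Age, BMI, BloodPressure, Cholesterol, Diet}.
Backdoor paths from AlcoholUse to Exercise:
  P1: AlcoholUse <- Age -> BloodPressure <- Diet -> Cholesterol -> Exercise
  P2: AlcoholUse <- Age -> BloodPressure -> Exercise
The empty set is not sufficient: P2 (AlcoholUse <- Age -> BloodPressure -> Exercise) has no collider blocking it and no conditioned non-collider, so it is open.
Try {Age}:
  P1: blocked at fork node Age ∈ conditioning set.
  P2: blocked at fork node Age ∈ conditioning set.
{Age} contains no descendant of AlcoholUse and blocks every backdoor path.
No other singleton works — e.g. {Diet} leaves P2 open — so {Age} is the unique smallest valid adjustment set.

{Age}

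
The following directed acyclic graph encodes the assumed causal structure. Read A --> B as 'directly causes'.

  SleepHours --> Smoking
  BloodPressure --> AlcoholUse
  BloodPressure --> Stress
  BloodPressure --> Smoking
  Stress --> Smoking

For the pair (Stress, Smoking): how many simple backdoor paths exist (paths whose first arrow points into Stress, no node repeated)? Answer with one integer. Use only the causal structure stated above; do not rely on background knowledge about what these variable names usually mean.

1

A backdoor path from Stress to Smoking is any simple undirected path whose first edge points into Stress (i.e. leaves Stress via a parent).
Parents of Stress: {BloodPressure}.
Enumerating:
  P1: Stress <- BloodPressure -> Smoking
That exhausts the simple backdoor paths. Count: 1.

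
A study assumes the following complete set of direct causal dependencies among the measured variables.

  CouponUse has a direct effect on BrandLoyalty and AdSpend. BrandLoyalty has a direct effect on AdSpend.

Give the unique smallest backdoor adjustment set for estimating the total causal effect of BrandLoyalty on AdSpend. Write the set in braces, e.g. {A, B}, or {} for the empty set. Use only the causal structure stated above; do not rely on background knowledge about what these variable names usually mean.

{CouponUse}

Variables eligible for adjustment (non-descendants of BrandLoyalty, excluding BrandLoyalty and AdSpend): {CouponUse}.
Backdoor paths from BrandLoyalty to AdSpend:
  P1: BrandLoyalty <- CouponUse -> AdSpend
The empty set is not sufficient: P1 (BrandLoyalty <- CouponUse -> AdSpend) has no collider blocking it and no conditioned non-collider, so it is open.
Try {CouponUse}:
  P1: blocked at fork node CouponUse ∈ conditioning set.
{CouponUse} contains no descendant of BrandLoyalty and blocks every backdoor path.
{CouponUse} is the unique smallest valid adjustment set.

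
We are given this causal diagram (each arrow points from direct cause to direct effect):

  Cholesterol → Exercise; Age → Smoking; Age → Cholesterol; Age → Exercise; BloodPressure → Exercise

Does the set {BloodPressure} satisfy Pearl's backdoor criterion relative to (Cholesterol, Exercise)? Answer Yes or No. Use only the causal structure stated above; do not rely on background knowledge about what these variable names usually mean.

No

Backdoor paths from Cholesterol to Exercise (paths whose first edge points into Cholesterol):
  P1: Cholesterol <- Age -> Exercise
Condition 1 (no descendant of Cholesterol in the set): holds — descendants of Cholesterol are {Exercise}; none are in {BloodPressure}.
Condition 2 (every backdoor path blocked by {BloodPressure}):
  P1: open — no interior node is in the conditioning set.
{BloodPressure} does not satisfy the backdoor criterion.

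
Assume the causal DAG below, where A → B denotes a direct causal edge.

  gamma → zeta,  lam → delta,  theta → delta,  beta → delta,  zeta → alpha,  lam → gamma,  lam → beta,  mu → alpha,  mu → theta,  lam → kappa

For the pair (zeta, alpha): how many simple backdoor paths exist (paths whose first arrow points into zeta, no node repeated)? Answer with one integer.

A backdoor path from zeta to alpha is any simple undirected path whose first edge points into zeta (i.e. leaves zeta via a parent).
Parents of zeta: {gamma}.
Enumerating:
  P1: zeta <- gamma <- lam -> beta -> delta <- theta <- mu -> alpha
  P2: zeta <- gamma <- lam -> delta <- theta <- mu -> alpha
That exhausts the simple backdoor paths. Count: 2.

2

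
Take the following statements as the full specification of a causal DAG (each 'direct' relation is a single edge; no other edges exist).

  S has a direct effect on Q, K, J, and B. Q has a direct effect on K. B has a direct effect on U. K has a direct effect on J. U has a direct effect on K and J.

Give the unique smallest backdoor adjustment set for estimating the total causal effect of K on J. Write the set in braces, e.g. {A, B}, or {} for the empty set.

Variables eligible for adjustment (non-descendants of K, excluding K and J): {B, Q, S, U}.
Backdoor paths from K to J:
  P1: K <- S -> B -> U -> J
  P2: K <- S -> J
  P3: K <- U <- B <- S -> J
  P4: K <- U -> J
  P5: K <- Q <- S -> B -> U -> J
  P6: K <- Q <- S -> J
The empty set is not sufficient: P1 (K <- S -> B -> U -> J) has no collider blocking it and no conditioned non-collider, so it is open.
Try {S, U}:
  P1: blocked at fork node S ∈ conditioning set.
  P2: blocked at fork node S ∈ conditioning set.
  P3: blocked at chain node U ∈ conditioning set.
  P4: blocked at fork node U ∈ conditioning set.
  P5: blocked at fork node S ∈ conditioning set.
  P6: blocked at fork node S ∈ conditioning set.
{S, U} contains no descendant of K and blocks every backdoor path.
Every element of {S, U} is needed (dropping S leaves P2 open; dropping U leaves P4 open), so no proper subset is valid.
Among all size-2 subsets of the eligible variables, only {S, U} blocks every backdoor path, so it is the unique smallest valid adjustment set.

{S, U}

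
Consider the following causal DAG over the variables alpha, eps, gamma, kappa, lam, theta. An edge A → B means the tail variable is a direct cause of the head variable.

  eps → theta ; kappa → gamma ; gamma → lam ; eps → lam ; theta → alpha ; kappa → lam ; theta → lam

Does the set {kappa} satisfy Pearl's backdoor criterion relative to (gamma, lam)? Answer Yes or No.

Backdoor paths from gamma to lam (paths whose first edge points into gamma):
  P1: gamma <- kappa -> lam
Condition 1 (no descendant of gamma in the set): holds — descendants of gamma are {lam}; none are in {kappa}.
Condition 2 (every backdoor path blocked by {kappa}):
  P1: blocked at fork node kappa ∈ conditioning set.
{kappa} satisfies the backdoor criterion.

Yes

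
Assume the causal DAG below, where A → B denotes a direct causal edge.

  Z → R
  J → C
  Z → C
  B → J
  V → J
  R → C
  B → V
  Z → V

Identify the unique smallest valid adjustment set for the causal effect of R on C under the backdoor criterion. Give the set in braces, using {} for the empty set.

Variables eligible for adjustment (non-descendants of R, excluding R and C): {B, J, V, Z}.
Backdoor paths from R to C:
  P1: R <- Z -> V <- B -> J -> C
  P2: R <- Z -> V -> J -> C
  P3: R <- Z -> C
The empty set is not sufficient: P2 (R <- Z -> V -> J -> C) has no collider blocking it and no conditioned non-collider, so it is open.
Try {Z}:
  P1: blocked at fork node Z ∈ conditioning set.
  P2: blocked at fork node Z ∈ conditioning set.
  P3: blocked at fork node Z ∈ conditioning set.
{Z} contains no descendant of R and blocks every backdoor path.
No other singleton works — e.g. {B} leaves P2 open — so {Z} is the unique smallest valid adjustment set.

{Z}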